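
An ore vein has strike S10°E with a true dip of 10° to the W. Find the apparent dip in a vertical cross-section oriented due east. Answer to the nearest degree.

10°

The strike is S10°E and the section trends due east; the acute angle between them is β = 80°.
tan(apparent dip) = tan 10° · sin 80° = 0.1736
α = arctan(0.1736) = 9.85°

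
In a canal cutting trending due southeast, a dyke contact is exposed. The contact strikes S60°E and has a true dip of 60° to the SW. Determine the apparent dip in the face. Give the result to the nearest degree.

24°

Angle between strike (S60°E) and section (due southeast): β = 15°.
tan(apparent dip) = tan 60° · sin 15° = 0.4483
apparent dip = arctan 0.4483 = 24.15°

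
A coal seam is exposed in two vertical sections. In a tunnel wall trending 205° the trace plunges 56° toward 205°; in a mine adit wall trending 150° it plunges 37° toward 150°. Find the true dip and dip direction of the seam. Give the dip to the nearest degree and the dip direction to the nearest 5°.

true dip 56°, dip direction 210°

The two traces are lines in the plane: v₁ = (sin 205°·cos 56°, cos 205°·cos 56°, −sin 56°), v₂ = (sin 150°·cos 37°, cos 150°·cos 37°, −sin 37°).
The plane normal is n = v₁ × v₂ ∝ (-0.268, -0.473, 0.366).
Dip δ = arctan(|n_h|/n_z) = arctan(0.544/0.366) = 56.1°.
Dip direction = azimuth of (n_x, n_y) = atan2(-0.268, -0.473) = 210°.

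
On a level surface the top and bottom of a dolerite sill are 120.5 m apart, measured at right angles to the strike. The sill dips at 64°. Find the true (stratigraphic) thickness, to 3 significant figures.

108 m

True thickness t = w · sin(dip) = 120.5 × sin 64°
t = 120.5 × 0.8988 = 108.305 m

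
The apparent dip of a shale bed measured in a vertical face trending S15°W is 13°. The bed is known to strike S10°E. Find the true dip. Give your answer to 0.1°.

The section is 25° from the strike.
tan δ = tan α / sin β = tan 13° / sin 25° = 0.2309 / 0.4226 = 0.5463
true dip = arctan 0.5463 = 28.65°

28.6°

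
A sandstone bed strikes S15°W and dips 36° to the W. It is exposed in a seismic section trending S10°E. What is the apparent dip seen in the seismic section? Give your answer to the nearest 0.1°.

The strike is S15°W and the section trends S10°E; the acute angle between them is β = 25°.
tan(apparent dip) = tan 36° · sin 25° = 0.3071
apparent dip = arctan 0.3071 = 17.07°

17.1°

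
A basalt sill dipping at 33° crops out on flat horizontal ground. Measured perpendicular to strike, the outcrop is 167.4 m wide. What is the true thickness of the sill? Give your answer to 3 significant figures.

91.2 m

True thickness t = w · sin(dip) = 167.4 × sin 33°
t = 167.4 × 0.5446 = 91.173 m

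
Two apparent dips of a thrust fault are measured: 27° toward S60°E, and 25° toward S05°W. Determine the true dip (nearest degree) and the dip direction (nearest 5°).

Represent each trace as a vector plunging at its apparent dip toward its trend (east-north-up frame): v₁ = (0.772, -0.446, -0.454), v₂ = (-0.079, -0.903, -0.423).
Cross product v₁ × v₂ gives the pole to the plane: n ∝ (0.222, -0.362, 0.732).
True dip = arccos(n_z / |n|) = arccos(0.8651) = 30.1°.
Dip direction = atan2(0.222, -0.362) = 149° (azimuth of n's horizontal projection).

true dip 30°, dip direction 150°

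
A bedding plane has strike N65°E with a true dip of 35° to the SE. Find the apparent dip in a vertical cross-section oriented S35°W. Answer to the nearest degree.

Angle between strike (N65°E) and section (S35°W): β = 30°.
tan(apparent dip) = tan 35° · sin 30° = 0.3501
apparent dip = arctan 0.3501 = 19.30°

19°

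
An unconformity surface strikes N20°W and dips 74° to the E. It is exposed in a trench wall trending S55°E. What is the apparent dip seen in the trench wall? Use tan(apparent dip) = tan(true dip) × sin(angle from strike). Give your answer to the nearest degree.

63°

The section lies 35° from the strike.
tan α = tan 74° × sin 35° = 3.4874 × 0.5736 = 2.0003
α = arctan(2.0003) = 63.44°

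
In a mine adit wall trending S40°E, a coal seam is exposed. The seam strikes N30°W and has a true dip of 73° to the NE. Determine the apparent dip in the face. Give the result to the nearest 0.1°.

29.6°

The section lies 10° from the strike.
tan α = tan 73° × sin 10° = 3.2709 × 0.1736 = 0.5680
apparent dip = arctan 0.5680 = 29.60°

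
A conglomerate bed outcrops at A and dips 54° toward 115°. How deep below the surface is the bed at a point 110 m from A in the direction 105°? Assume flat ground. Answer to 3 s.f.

149 m

The hole lies 10° from the dip direction, so the down-dip offset is 110 × cos 10° = 108.33 m.
Depth = down-dip offset × tan(dip) = 108.33 × tan 54° = 108.33 × 1.3764
Depth = 149.10 m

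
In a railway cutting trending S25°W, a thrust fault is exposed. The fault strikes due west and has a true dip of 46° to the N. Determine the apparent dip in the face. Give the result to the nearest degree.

43°

The section lies 65° from the strike.
tan(apparent dip) = tan 46° · sin 65° = 0.9385
apparent dip = arctan 0.9385 = 43.18°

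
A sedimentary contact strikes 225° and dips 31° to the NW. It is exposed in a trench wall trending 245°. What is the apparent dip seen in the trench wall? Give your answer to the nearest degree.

12°

Angle between strike (225°) and section (245°): β = 20°.
tan α = tan 31° × sin 20° = 0.6009 × 0.3420 = 0.2055
apparent dip = arctan 0.2055 = 11.61°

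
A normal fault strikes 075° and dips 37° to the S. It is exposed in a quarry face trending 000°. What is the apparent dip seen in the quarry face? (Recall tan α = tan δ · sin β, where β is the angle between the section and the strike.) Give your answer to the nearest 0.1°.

Angle between strike (075°) and section (000°): β = 75°.
tan α = tan 37° × sin 75° = 0.7536 × 0.9659 = 0.7279
apparent dip = arctan 0.7279 = 36.05°

36.1°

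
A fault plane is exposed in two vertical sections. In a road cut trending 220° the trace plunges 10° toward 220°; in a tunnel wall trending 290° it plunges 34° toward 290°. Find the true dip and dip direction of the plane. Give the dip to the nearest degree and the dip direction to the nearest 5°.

true dip 34°, dip direction 295°

The two traces are lines in the plane: v₁ = (sin 220°·cos 10°, cos 220°·cos 10°, −sin 10°), v₂ = (sin 290°·cos 34°, cos 290°·cos 34°, −sin 34°).
Cross product v₁ × v₂ gives the pole to the plane: n ∝ (-0.471, 0.219, 0.767).
True dip = arccos(n_z / |n|) = arccos(0.8281) = 34.1°.
Dip direction = atan2(-0.471, 0.219) = 295° (azimuth of n's horizontal projection).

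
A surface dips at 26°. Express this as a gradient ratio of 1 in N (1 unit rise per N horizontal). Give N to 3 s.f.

1 in 2.05

1 : N means tan θ = 1/N, so N = 1/tan 26° = 1/0.4877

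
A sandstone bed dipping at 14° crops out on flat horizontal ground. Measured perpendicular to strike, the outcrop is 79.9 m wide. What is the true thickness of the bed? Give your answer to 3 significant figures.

19.3 m

True thickness t = w · sin(dip) = 79.9 × sin 14°
t = 79.9 × 0.2419 = 19.330 m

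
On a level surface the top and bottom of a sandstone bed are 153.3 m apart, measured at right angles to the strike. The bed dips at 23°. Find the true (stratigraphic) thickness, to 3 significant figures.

59.9 m

True thickness t = w · sin(dip) = 153.3 × sin 23°
t = 153.3 × 0.3907 = 59.899 m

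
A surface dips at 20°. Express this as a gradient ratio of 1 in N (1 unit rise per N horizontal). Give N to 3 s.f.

1 in 2.75

1 : N means tan θ = 1/N, so N = 1/tan 20° = 1/0.3640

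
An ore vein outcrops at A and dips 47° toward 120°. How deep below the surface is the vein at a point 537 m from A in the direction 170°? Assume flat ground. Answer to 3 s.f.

The hole lies 50° from the dip direction, so the down-dip offset is 537 × cos 50° = 345.18 m.
Depth = down-dip offset × tan(dip) = 345.18 × tan 47° = 345.18 × 1.0724
Depth = 370.16 m

370 m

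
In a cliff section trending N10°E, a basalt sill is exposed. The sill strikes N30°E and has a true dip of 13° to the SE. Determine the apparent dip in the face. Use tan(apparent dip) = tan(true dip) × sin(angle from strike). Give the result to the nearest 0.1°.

The strike is N30°E and the section trends N10°E; the acute angle between them is β = 20°.
tan α = tan 13° × sin 20° = 0.2309 × 0.3420 = 0.0790
α = arctan(0.0790) = 4.51°

4.5°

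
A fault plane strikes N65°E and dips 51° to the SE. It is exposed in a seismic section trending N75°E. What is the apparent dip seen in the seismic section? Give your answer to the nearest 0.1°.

12.1°

The strike is N65°E and the section trends N75°E; the acute angle between them is β = 10°.
tan(apparent dip) = tan 51° · sin 10° = 0.2144
apparent dip = arctan 0.2144 = 12.10°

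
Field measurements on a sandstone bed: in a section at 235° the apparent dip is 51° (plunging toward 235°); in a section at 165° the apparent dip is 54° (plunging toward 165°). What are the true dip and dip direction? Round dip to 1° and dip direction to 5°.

Each apparent-dip line lies in the plane. As unit vectors (x east, y north, z up), v₁ plunges 51°→235° and v₂ plunges 54°→165°.
Cross product v₁ × v₂ gives the pole to the plane: n ∝ (-0.149, -0.535, 0.348).
True dip = arccos(n_z / |n|) = arccos(0.5303) = 58.0°.
The horizontal component of n points toward azimuth atan2(n_x, n_y) = 196°, the dip direction.

true dip 58°, dip direction 195°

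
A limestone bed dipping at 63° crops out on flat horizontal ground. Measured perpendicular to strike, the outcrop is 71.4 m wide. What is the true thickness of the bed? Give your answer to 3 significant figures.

True thickness t = w · sin(dip) = 71.4 × sin 63°
t = 71.4 × 0.8910 = 63.618 m

63.6 m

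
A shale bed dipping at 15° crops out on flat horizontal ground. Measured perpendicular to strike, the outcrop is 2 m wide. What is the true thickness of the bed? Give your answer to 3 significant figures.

0.518 m

True thickness t = w · sin(dip) = 2 × sin 15°
t = 2 × 0.2588 = 0.518 m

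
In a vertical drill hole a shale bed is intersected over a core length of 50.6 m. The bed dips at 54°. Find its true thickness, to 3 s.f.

29.7 m

True thickness t = h · cos(dip) = 50.6 × cos 54°
t = 50.6 × 0.5878 = 29.742 m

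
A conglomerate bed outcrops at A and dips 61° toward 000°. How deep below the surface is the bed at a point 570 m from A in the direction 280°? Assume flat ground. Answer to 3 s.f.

The hole lies 80° from the dip direction, so the down-dip offset is 570 × cos 80° = 98.98 m.
Depth = down-dip offset × tan(dip) = 98.98 × tan 61° = 98.98 × 1.8040
Depth = 178.56 m

179 m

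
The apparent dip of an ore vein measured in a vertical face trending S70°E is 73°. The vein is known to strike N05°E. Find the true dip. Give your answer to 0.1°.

73.5°

β = acute angle between strike N05°E and section S70°E = 75°.
tan(true dip) = tan 73° / sin 75° = 3.3862
true dip = arctan 3.3862 = 73.55°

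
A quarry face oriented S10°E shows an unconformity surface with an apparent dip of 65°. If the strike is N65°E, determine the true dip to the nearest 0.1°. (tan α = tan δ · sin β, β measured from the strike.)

The section is 75° from the strike.
tan(true dip) = tan 65° / sin 75° = 2.2202
true dip = arctan 2.2202 = 65.75°

65.8°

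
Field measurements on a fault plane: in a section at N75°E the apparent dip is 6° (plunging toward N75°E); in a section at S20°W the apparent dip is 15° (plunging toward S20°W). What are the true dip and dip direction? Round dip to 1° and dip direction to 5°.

true dip 23°, dip direction 150°

Each apparent-dip line lies in the plane. As unit vectors (x east, y north, z up), v₁ plunges 6°→N75°E and v₂ plunges 15°→S20°W.
n = v₁ × v₂ = (0.161, -0.283, 0.787) (taken with n_z > 0).
Dip δ = arctan(|n_h|/n_z) = arctan(0.326/0.787) = 22.5°.
The horizontal component of n points toward azimuth atan2(n_x, n_y) = 150°, the dip direction.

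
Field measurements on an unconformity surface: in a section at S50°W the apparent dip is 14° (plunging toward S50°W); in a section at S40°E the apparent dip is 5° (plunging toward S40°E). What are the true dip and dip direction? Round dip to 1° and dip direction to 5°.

The two traces are lines in the plane: v₁ = (sin 230°·cos 14°, cos 230°·cos 14°, −sin 14°), v₂ = (sin 140°·cos 5°, cos 140°·cos 5°, −sin 5°).
n = v₁ × v₂ = (-0.130, -0.220, 0.967) (taken with n_z > 0).
Dip δ = arctan(|n_h|/n_z) = arctan(0.255/0.967) = 14.8°.
The horizontal component of n points toward azimuth atan2(n_x, n_y) = 211°, the dip direction.

true dip 15°, dip direction 210°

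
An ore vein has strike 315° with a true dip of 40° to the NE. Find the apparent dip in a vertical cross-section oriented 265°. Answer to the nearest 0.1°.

The strike is 315° and the section trends 265°; the acute angle between them is β = 50°.
tan(apparent dip) = tan 40° · sin 50° = 0.6428
α = arctan(0.6428) = 32.73°

32.7°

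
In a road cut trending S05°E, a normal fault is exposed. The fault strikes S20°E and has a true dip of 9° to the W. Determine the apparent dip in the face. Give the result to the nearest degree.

The section lies 15° from the strike.
tan(apparent dip) = tan 9° · sin 15° = 0.0410
apparent dip = arctan 0.0410 = 2.35°

2°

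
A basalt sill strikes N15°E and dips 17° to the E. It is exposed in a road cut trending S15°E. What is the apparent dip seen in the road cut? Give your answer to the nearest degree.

Angle between strike (N15°E) and section (S15°E): β = 30°.
tan(apparent dip) = tan 17° · sin 30° = 0.1529
α = arctan(0.1529) = 8.69°

9°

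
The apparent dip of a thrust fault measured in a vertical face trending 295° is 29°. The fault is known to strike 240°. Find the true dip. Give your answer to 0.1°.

β = acute angle between strike 240° and section 295° = 55°.
tan δ = tan α / sin β = tan 29° / sin 55° = 0.5543 / 0.8192 = 0.6767
true dip = arctan 0.6767 = 34.09°

34.1°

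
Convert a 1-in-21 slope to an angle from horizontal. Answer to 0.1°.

tan θ = 1/21 = 0.0476
θ = arctan(0.0476) = 2.73°

2.7°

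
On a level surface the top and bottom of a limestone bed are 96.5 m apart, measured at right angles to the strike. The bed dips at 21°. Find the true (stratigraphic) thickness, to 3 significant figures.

34.6 m

True thickness t = w · sin(dip) = 96.5 × sin 21°
t = 96.5 × 0.3584 = 34.583 m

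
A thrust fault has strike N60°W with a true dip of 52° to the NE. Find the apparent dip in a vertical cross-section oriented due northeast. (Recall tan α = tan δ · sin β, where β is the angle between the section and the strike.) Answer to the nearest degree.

51°

The strike is N60°W and the section trends due northeast; the acute angle between them is β = 75°.
tan(apparent dip) = tan 52° · sin 75° = 1.2363
apparent dip = arctan 1.2363 = 51.03°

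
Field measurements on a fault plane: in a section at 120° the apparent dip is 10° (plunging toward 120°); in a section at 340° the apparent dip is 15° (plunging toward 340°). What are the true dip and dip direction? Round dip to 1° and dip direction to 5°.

Each apparent-dip line lies in the plane. As unit vectors (x east, y north, z up), v₁ plunges 10°→120° and v₂ plunges 15°→340°.
The plane normal is n = v₁ × v₂ ∝ (0.285, 0.278, 0.611).
Dip δ = arctan(|n_h|/n_z) = arctan(0.398/0.611) = 33.1°.
The horizontal component of n points toward azimuth atan2(n_x, n_y) = 46°, the dip direction.

true dip 33°, dip direction 045°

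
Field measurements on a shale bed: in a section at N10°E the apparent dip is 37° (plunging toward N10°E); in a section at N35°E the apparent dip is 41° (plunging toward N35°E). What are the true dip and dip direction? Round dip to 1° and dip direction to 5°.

The two traces are lines in the plane: v₁ = (sin 10°·cos 37°, cos 10°·cos 37°, −sin 37°), v₂ = (sin 35°·cos 41°, cos 35°·cos 41°, −sin 41°).
n = v₁ × v₂ = (0.144, 0.170, 0.255) (taken with n_z > 0).
True dip = arccos(n_z / |n|) = arccos(0.7533) = 41.1°.
Dip direction = atan2(0.144, 0.170) = 40° (azimuth of n's horizontal projection).

true dip 41°, dip direction 040°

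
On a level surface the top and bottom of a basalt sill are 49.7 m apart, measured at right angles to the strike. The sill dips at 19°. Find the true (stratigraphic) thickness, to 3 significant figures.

True thickness t = w · sin(dip) = 49.7 × sin 19°
t = 49.7 × 0.3256 = 16.181 m

16.2 m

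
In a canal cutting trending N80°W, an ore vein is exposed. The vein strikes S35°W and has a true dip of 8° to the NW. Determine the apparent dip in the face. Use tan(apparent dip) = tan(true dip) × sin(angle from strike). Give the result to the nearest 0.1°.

7.3°

The section lies 65° from the strike.
tan(apparent dip) = tan 8° · sin 65° = 0.1274
α = arctan(0.1274) = 7.26°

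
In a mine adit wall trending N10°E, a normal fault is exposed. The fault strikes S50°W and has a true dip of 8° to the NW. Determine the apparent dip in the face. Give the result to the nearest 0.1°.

Angle between strike (S50°W) and section (N10°E): β = 40°.
tan α = tan 8° × sin 40° = 0.1405 × 0.6428 = 0.0903
α = arctan(0.0903) = 5.16°

5.2°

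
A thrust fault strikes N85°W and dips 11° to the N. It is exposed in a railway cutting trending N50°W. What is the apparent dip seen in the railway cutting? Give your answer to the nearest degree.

The strike is N85°W and the section trends N50°W; the acute angle between them is β = 35°.
tan α = tan 11° × sin 35° = 0.1944 × 0.5736 = 0.1115
apparent dip = arctan 0.1115 = 6.36°

6°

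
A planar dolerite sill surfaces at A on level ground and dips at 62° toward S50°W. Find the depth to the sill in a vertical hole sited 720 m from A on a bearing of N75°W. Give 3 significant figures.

777 m

The hole lies 55° from the dip direction, so the down-dip offset is 720 × cos 55° = 412.98 m.
Depth = down-dip offset × tan(dip) = 412.98 × tan 62° = 412.98 × 1.8807
Depth = 776.69 m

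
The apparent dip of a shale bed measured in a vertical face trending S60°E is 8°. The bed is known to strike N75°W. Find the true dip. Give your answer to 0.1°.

28.5°

The section is 15° from the strike.
tan δ = tan α / sin β = tan 8° / sin 15° = 0.1405 / 0.2588 = 0.5430
δ = arctan(0.5430) = 28.50°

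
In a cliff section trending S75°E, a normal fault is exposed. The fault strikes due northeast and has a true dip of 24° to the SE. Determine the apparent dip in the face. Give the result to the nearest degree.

The section lies 60° from the strike.
tan(apparent dip) = tan 24° · sin 60° = 0.3856
α = arctan(0.3856) = 21.09°

21°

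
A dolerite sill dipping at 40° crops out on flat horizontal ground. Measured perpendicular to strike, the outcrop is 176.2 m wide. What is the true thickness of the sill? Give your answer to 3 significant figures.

113 m

True thickness t = w · sin(dip) = 176.2 × sin 40°
t = 176.2 × 0.6428 = 113.259 m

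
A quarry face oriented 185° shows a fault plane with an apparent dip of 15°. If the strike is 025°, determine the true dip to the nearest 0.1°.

The section is 20° from the strike.
tan δ = tan α / sin β = tan 15° / sin 20° = 0.2679 / 0.3420 = 0.7834
δ = arctan(0.7834) = 38.08°

38.1°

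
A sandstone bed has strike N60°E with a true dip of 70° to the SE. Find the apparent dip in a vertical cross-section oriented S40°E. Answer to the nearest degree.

70°

Angle between strike (N60°E) and section (S40°E): β = 80°.
tan(apparent dip) = tan 70° · sin 80° = 2.7057
apparent dip = arctan 2.7057 = 69.72°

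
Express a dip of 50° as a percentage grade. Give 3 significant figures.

119%

grade % = 100 × tan 50° = 100 × 1.1918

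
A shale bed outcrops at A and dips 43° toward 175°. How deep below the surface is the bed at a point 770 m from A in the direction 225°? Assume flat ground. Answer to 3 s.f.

462 m

The hole lies 50° from the dip direction, so the down-dip offset is 770 × cos 50° = 494.95 m.
Depth = down-dip offset × tan(dip) = 494.95 × tan 43° = 494.95 × 0.9325
Depth = 461.55 m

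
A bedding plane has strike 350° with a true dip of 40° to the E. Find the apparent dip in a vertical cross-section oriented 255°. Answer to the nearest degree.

40°

The strike is 350° and the section trends 255°; the acute angle between them is β = 85°.
tan(apparent dip) = tan 40° · sin 85° = 0.8359
apparent dip = arctan 0.8359 = 39.89°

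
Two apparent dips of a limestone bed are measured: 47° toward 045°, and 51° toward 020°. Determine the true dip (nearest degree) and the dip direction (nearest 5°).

true dip 51°, dip direction 015°

Each apparent-dip line lies in the plane. As unit vectors (x east, y north, z up), v₁ plunges 47°→045° and v₂ plunges 51°→020°.
n = v₁ × v₂ = (0.058, 0.217, 0.181) (taken with n_z > 0).
tan δ = √(n_x²+n_y²)/n_z = 0.225/0.181, so δ = 51.1°.
Dip direction = atan2(0.058, 0.217) = 15° (azimuth of n's horizontal projection).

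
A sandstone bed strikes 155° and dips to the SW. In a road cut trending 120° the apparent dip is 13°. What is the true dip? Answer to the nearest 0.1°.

21.9°

The section is 35° from the strike.
tan(true dip) = tan 13° / sin 35° = 0.4025
true dip = arctan 0.4025 = 21.93°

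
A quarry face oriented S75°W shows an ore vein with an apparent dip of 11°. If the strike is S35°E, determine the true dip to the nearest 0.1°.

The section is 70° from the strike.
tan δ = tan α / sin β = tan 11° / sin 70° = 0.1944 / 0.9397 = 0.2069
δ = arctan(0.2069) = 11.69°

11.7°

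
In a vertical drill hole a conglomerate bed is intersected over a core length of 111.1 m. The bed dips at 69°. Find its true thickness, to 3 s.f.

True thickness t = h · cos(dip) = 111.1 × cos 69°
t = 111.1 × 0.3584 = 39.815 m

39.8 m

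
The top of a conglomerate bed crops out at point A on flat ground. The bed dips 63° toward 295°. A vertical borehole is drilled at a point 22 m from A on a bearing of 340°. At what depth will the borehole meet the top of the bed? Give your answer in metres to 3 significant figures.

The hole lies 45° from the dip direction, so the down-dip offset is 22 × cos 45° = 15.56 m.
Depth = down-dip offset × tan(dip) = 15.56 × tan 63° = 15.56 × 1.9626
Depth = 30.53 m

30.5 m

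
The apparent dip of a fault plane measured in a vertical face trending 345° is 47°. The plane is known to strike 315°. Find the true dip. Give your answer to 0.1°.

The section is 30° from the strike.
tan δ = tan α / sin β = tan 47° / sin 30° = 1.0724 / 0.5000 = 2.1447
δ = arctan(2.1447) = 65.00°

65.0°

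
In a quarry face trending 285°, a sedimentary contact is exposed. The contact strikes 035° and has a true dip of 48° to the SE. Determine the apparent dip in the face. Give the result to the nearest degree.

46°

The strike is 035° and the section trends 285°; the acute angle between them is β = 70°.
tan(apparent dip) = tan 48° · sin 70° = 1.0436
apparent dip = arctan 1.0436 = 46.22°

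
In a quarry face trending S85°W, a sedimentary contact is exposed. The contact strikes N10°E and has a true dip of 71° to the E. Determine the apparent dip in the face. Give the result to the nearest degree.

The strike is N10°E and the section trends S85°W; the acute angle between them is β = 75°.
tan(apparent dip) = tan 71° · sin 75° = 2.8053
apparent dip = arctan 2.8053 = 70.38°

70°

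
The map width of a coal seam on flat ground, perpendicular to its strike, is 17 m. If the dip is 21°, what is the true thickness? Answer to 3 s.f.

6.09 m

True thickness t = w · sin(dip) = 17 × sin 21°
t = 17 × 0.3584 = 6.092 m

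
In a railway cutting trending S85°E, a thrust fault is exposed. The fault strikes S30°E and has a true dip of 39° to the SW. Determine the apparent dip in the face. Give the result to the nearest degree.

34°

Angle between strike (S30°E) and section (S85°E): β = 55°.
tan α = tan 39° × sin 55° = 0.8098 × 0.8192 = 0.6633
apparent dip = arctan 0.6633 = 33.56°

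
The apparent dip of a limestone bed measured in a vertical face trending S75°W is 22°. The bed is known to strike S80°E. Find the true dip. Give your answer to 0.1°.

43.7°

The section is 25° from the strike.
tan δ = tan α / sin β = tan 22° / sin 25° = 0.4040 / 0.4226 = 0.9560
true dip = arctan 0.9560 = 43.71°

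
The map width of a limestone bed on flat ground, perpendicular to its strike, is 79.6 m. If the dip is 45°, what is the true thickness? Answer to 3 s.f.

56.3 m

True thickness t = w · sin(dip) = 79.6 × sin 45°
t = 79.6 × 0.7071 = 56.286 m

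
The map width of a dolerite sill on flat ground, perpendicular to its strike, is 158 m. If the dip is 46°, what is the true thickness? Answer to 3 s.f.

True thickness t = w · sin(dip) = 158 × sin 46°
t = 158 × 0.7193 = 113.656 m

114 m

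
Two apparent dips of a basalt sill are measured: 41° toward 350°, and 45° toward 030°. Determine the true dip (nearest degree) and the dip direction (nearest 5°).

Each apparent-dip line lies in the plane. As unit vectors (x east, y north, z up), v₁ plunges 41°→350° and v₂ plunges 45°→030°.
n = v₁ × v₂ = (0.124, 0.325, 0.343) (taken with n_z > 0).
tan δ = √(n_x²+n_y²)/n_z = 0.347/0.343, so δ = 45.4°.
Dip direction = azimuth of (n_x, n_y) = atan2(0.124, 0.325) = 21°.

true dip 45°, dip direction 020°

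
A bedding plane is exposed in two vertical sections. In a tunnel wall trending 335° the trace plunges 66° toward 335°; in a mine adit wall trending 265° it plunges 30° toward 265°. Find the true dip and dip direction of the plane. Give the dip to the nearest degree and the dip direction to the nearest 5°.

Each apparent-dip line lies in the plane. As unit vectors (x east, y north, z up), v₁ plunges 66°→335° and v₂ plunges 30°→265°.
n = v₁ × v₂ = (-0.253, 0.702, 0.331) (taken with n_z > 0).
True dip = arccos(n_z / |n|) = arccos(0.4054) = 66.1°.
The horizontal component of n points toward azimuth atan2(n_x, n_y) = 340°, the dip direction.

true dip 66°, dip direction 340°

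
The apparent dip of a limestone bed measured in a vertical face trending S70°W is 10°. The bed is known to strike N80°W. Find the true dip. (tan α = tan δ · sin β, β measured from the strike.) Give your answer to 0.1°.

β = acute angle between strike N80°W and section S70°W = 30°.
tan δ = tan α / sin β = tan 10° / sin 30° = 0.1763 / 0.5000 = 0.3527
true dip = arctan 0.3527 = 19.43°

19.4°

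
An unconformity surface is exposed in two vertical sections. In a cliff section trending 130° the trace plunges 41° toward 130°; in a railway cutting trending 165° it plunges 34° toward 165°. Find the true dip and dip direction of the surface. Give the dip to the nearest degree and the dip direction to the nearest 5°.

true dip 41°, dip direction 125°

The two traces are lines in the plane: v₁ = (sin 130°·cos 41°, cos 130°·cos 41°, −sin 41°), v₂ = (sin 165°·cos 34°, cos 165°·cos 34°, −sin 34°).
Cross product v₁ × v₂ gives the pole to the plane: n ∝ (0.254, -0.183, 0.359).
True dip = arccos(n_z / |n|) = arccos(0.7538) = 41.1°.
Dip direction = atan2(0.254, -0.183) = 126° (azimuth of n's horizontal projection).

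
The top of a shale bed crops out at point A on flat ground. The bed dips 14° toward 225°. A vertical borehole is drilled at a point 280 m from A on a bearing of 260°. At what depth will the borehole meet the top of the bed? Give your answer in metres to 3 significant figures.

57.2 m

The hole lies 35° from the dip direction, so the down-dip offset is 280 × cos 35° = 229.36 m.
Depth = down-dip offset × tan(dip) = 229.36 × tan 14° = 229.36 × 0.2493
Depth = 57.19 m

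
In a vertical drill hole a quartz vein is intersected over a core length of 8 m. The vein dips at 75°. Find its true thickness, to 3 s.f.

True thickness t = h · cos(dip) = 8 × cos 75°
t = 8 × 0.2588 = 2.071 m

2.07 m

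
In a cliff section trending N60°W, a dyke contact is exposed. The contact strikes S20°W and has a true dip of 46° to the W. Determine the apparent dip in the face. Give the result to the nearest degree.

Angle between strike (S20°W) and section (N60°W): β = 80°.
tan α = tan 46° × sin 80° = 1.0355 × 0.9848 = 1.0198
apparent dip = arctan 1.0198 = 45.56°

46°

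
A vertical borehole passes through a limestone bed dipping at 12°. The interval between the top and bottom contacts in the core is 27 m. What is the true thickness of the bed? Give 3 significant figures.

26.4 m

True thickness t = h · cos(dip) = 27 × cos 12°
t = 27 × 0.9781 = 26.410 m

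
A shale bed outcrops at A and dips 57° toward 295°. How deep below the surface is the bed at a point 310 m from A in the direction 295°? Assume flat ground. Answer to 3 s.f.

477 m

The hole is directly down-dip from the outcrop, so the down-dip offset is 310 m.
Depth = down-dip offset × tan(dip) = 310.00 × tan 57° = 310.00 × 1.5399
Depth = 477.36 m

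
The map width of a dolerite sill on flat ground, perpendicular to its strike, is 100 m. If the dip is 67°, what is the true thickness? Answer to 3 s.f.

92.1 m

True thickness t = w · sin(dip) = 100 × sin 67°
t = 100 × 0.9205 = 92.050 m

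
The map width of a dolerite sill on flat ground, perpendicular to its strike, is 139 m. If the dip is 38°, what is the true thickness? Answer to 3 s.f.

True thickness t = w · sin(dip) = 139 × sin 38°
t = 139 × 0.6157 = 85.577 m

85.6 m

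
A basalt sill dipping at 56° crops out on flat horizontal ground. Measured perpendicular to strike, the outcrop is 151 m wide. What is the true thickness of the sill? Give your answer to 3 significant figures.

125 m

True thickness t = w · sin(dip) = 151 × sin 56°
t = 151 × 0.8290 = 125.185 m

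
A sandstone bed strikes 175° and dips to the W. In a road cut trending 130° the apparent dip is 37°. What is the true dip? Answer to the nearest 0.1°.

46.8°

The section is 45° from the strike.
tan δ = tan α / sin β = tan 37° / sin 45° = 0.7536 / 0.7071 = 1.0657
δ = arctan(1.0657) = 46.82°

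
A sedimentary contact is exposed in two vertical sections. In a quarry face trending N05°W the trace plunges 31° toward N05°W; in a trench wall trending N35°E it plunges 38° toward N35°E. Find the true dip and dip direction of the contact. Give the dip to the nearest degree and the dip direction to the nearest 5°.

true dip 38°, dip direction 035°

The two traces are lines in the plane: v₁ = (sin 355°·cos 31°, cos 355°·cos 31°, −sin 31°), v₂ = (sin 35°·cos 38°, cos 35°·cos 38°, −sin 38°).
The plane normal is n = v₁ × v₂ ∝ (0.193, 0.279, 0.434).
True dip = arccos(n_z / |n|) = arccos(0.7880) = 38.0°.
Dip direction = atan2(0.193, 0.279) = 35° (azimuth of n's horizontal projection).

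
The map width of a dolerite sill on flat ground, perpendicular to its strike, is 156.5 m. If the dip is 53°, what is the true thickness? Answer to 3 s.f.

True thickness t = w · sin(dip) = 156.5 × sin 53°
t = 156.5 × 0.7986 = 124.986 m

125 m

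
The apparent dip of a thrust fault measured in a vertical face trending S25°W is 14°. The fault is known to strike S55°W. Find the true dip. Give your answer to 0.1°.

26.5°

The section is 30° from the strike.
tan(true dip) = tan 14° / sin 30° = 0.4987
δ = arctan(0.4987) = 26.50°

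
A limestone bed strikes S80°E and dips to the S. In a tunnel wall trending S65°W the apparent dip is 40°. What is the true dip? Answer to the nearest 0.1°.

The section is 35° from the strike.
tan δ = tan α / sin β = tan 40° / sin 35° = 0.8391 / 0.5736 = 1.4629
δ = arctan(1.4629) = 55.64°

55.6°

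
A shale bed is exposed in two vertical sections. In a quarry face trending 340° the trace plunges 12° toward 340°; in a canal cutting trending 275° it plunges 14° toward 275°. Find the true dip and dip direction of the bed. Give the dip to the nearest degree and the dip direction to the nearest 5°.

Each apparent-dip line lies in the plane. As unit vectors (x east, y north, z up), v₁ plunges 12°→340° and v₂ plunges 14°→275°.
The plane normal is n = v₁ × v₂ ∝ (-0.205, 0.120, 0.860).
Dip δ = arctan(|n_h|/n_z) = arctan(0.237/0.860) = 15.4°.
Dip direction = azimuth of (n_x, n_y) = atan2(-0.205, 0.120) = 300°.

true dip 15°, dip direction 300°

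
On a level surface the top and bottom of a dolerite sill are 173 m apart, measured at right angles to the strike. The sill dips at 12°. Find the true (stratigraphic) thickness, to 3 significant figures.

True thickness t = w · sin(dip) = 173 × sin 12°
t = 173 × 0.2079 = 35.969 m

36.0 m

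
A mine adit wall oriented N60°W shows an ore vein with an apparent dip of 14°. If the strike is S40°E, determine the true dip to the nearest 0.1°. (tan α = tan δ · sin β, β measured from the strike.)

The section is 20° from the strike.
tan(true dip) = tan 14° / sin 20° = 0.7290
δ = arctan(0.7290) = 36.09°

36.1°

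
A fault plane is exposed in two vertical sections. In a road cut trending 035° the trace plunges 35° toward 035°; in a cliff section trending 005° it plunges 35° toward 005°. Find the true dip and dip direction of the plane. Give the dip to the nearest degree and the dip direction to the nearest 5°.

true dip 36°, dip direction 020°

Each apparent-dip line lies in the plane. As unit vectors (x east, y north, z up), v₁ plunges 35°→035° and v₂ plunges 35°→005°.
Cross product v₁ × v₂ gives the pole to the plane: n ∝ (0.083, 0.229, 0.336).
True dip = arccos(n_z / |n|) = arccos(0.8096) = 35.9°.
Dip direction = atan2(0.083, 0.229) = 20° (azimuth of n's horizontal projection).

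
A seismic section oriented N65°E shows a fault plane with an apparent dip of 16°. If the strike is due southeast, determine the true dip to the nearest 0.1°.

β = acute angle between strike due southeast and section N65°E = 70°.
tan(true dip) = tan 16° / sin 70° = 0.3051
δ = arctan(0.3051) = 16.97°

17.0°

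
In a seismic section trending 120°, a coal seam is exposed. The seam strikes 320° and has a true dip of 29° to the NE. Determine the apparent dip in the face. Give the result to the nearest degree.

11°

The strike is 320° and the section trends 120°; the acute angle between them is β = 20°.
tan α = tan 29° × sin 20° = 0.5543 × 0.3420 = 0.1896
apparent dip = arctan 0.1896 = 10.74°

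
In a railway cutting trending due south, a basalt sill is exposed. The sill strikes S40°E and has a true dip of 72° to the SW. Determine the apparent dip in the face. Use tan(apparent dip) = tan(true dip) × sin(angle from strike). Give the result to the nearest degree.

Angle between strike (S40°E) and section (due south): β = 40°.
tan α = tan 72° × sin 40° = 3.0777 × 0.6428 = 1.9783
α = arctan(1.9783) = 63.18°

63°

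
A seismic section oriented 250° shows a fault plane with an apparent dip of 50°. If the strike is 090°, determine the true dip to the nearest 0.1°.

74.0°

β = acute angle between strike 090° and section 250° = 20°.
tan(true dip) = tan 50° / sin 20° = 3.4845
true dip = arctan 3.4845 = 73.99°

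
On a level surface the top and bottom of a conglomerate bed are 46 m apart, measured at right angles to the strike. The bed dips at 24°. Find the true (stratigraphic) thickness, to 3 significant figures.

True thickness t = w · sin(dip) = 46 × sin 24°
t = 46 × 0.4067 = 18.710 m

18.7 m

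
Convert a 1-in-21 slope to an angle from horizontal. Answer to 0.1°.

2.7°

tan θ = 1/21 = 0.0476
θ = arctan(0.0476) = 2.73°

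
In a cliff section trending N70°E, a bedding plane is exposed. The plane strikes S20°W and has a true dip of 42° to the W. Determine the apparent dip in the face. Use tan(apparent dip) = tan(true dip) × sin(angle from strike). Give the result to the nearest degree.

The strike is S20°W and the section trends N70°E; the acute angle between them is β = 50°.
tan(apparent dip) = tan 42° · sin 50° = 0.6897
apparent dip = arctan 0.6897 = 34.60°

35°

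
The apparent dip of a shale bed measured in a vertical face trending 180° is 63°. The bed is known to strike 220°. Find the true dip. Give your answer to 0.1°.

β = acute angle between strike 220° and section 180° = 40°.
tan δ = tan α / sin β = tan 63° / sin 40° = 1.9626 / 0.6428 = 3.0533
true dip = arctan 3.0533 = 71.87°

71.9°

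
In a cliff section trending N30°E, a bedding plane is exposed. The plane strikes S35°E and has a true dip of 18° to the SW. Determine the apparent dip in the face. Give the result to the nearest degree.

16°

The strike is S35°E and the section trends N30°E; the acute angle between them is β = 65°.
tan(apparent dip) = tan 18° · sin 65° = 0.2945
apparent dip = arctan 0.2945 = 16.41°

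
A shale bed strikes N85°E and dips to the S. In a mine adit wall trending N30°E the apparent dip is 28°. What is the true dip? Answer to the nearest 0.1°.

33.0°

β = acute angle between strike N85°E and section N30°E = 55°.
tan δ = tan α / sin β = tan 28° / sin 55° = 0.5317 / 0.8192 = 0.6491
true dip = arctan 0.6491 = 32.99°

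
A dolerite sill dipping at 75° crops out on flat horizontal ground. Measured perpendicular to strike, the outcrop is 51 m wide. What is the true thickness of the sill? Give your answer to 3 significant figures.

49.3 m

True thickness t = w · sin(dip) = 51 × sin 75°
t = 51 × 0.9659 = 49.262 m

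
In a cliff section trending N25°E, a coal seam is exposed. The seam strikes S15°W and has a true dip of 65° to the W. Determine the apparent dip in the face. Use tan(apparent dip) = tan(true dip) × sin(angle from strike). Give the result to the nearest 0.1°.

20.4°

The section lies 10° from the strike.
tan(apparent dip) = tan 65° · sin 10° = 0.3724
apparent dip = arctan 0.3724 = 20.42°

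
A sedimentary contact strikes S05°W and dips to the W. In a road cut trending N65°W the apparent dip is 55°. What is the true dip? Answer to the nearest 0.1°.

β = acute angle between strike S05°W and section N65°W = 70°.
tan(true dip) = tan 55° / sin 70° = 1.5198
true dip = arctan 1.5198 = 56.66°

56.7°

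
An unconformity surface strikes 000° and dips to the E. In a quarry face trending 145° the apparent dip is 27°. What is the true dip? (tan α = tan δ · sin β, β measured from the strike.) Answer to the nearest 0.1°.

The section is 35° from the strike.
tan(true dip) = tan 27° / sin 35° = 0.8883
true dip = arctan 0.8883 = 41.62°

41.6°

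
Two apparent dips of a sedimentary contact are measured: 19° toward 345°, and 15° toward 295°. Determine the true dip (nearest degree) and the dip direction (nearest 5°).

true dip 19°, dip direction 335°

Represent each trace as a vector plunging at its apparent dip toward its trend (east-north-up frame): v₁ = (-0.245, 0.913, -0.326), v₂ = (-0.875, 0.408, -0.259).
The plane normal is n = v₁ × v₂ ∝ (-0.103, 0.222, 0.700).
Dip δ = arctan(|n_h|/n_z) = arctan(0.245/0.700) = 19.3°.
Dip direction = azimuth of (n_x, n_y) = atan2(-0.103, 0.222) = 335°.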